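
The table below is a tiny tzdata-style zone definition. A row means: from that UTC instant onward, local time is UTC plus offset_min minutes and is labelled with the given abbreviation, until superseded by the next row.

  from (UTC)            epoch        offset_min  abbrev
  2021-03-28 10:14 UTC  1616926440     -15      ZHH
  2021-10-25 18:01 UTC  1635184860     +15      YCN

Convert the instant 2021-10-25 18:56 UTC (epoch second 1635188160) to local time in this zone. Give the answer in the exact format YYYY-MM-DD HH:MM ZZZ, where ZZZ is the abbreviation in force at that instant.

2021-10-25 19:11 YCN

Query: 2021-10-25 18:56 UTC
Rule 2/2 (YCN, +00:15): 2021-10-25 18:01 UTC ≤ query < +∞
18·60 + 56 + 15 = 1151 min
1151 = 0·1440 + 1151; 1151 = 19·60 + 11 → 19:11, same day
→ 2021-10-25 19:11 YCN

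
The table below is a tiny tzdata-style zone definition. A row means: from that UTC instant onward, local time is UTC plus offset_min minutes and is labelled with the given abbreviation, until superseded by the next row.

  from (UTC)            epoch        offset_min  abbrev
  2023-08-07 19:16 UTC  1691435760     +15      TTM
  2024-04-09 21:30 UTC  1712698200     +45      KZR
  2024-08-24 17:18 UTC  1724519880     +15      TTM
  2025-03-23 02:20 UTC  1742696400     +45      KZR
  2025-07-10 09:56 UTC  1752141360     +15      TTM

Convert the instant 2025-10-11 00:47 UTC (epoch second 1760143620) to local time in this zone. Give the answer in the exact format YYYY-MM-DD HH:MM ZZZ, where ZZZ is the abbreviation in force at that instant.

Query: 2025-10-11 00:47 UTC
Rule 5/5 (TTM, +00:15): 2025-07-10 09:56 UTC ≤ query < +∞
0·60 + 47 + 15 = 62 min
62 = 0·1440 + 62; 62 = 1·60 + 2 → 01:02, same day
→ 2025-10-11 01:02 TTM

2025-10-11 01:02 TTM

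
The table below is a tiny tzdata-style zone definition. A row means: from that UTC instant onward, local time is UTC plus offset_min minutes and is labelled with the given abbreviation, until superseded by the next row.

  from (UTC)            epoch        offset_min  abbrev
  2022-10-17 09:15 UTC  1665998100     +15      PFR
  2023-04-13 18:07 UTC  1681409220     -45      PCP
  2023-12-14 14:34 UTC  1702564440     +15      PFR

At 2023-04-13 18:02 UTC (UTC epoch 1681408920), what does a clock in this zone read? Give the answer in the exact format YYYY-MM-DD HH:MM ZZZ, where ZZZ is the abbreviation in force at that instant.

Query: 2023-04-13 18:02 UTC
Rule 1/3 (PFR, +00:15): 2022-10-17 09:15 UTC ≤ query < 2023-04-13 18:07 UTC
18·60 + 2 + 15 = 1097 min
1097 = 0·1440 + 1097; 1097 = 18·60 + 17 → 18:17, same day
→ 2023-04-13 18:17 PFR

2023-04-13 18:17 PFR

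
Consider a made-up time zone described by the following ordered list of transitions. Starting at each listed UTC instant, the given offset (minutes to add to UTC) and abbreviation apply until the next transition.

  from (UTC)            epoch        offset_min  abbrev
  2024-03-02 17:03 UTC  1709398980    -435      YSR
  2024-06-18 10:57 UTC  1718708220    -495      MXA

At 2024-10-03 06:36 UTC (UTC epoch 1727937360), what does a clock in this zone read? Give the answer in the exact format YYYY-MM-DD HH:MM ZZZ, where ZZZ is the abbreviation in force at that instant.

2024-10-02 22:21 MXA

Query: 2024-10-03 06:36 UTC
Rule 2/2 (MXA, -08:15): 2024-06-18 10:57 UTC ≤ query < +∞
6·60 + 36 - 495 = -99 min
-99 = -1·1440 + 1341; 1341 = 22·60 + 21 → 22:21, 2024-10-03 - 1 day = 2024-10-02
→ 2024-10-02 22:21 MXA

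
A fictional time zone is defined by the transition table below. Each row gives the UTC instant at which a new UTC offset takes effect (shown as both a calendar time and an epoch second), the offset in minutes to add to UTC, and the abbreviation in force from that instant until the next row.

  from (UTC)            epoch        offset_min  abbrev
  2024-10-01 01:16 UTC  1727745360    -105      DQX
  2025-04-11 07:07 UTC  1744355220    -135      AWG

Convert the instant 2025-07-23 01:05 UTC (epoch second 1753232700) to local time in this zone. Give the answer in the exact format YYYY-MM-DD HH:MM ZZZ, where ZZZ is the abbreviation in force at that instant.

Query: 2025-07-23 01:05 UTC
Rule 2/2 (AWG, -02:15): 2025-04-11 07:07 UTC ≤ query < +∞
1·60 + 5 - 135 = -70 min
-70 = -1·1440 + 1370; 1370 = 22·60 + 50 → 22:50, 2025-07-23 - 1 day = 2025-07-22
→ 2025-07-22 22:50 AWG

2025-07-22 22:50 AWG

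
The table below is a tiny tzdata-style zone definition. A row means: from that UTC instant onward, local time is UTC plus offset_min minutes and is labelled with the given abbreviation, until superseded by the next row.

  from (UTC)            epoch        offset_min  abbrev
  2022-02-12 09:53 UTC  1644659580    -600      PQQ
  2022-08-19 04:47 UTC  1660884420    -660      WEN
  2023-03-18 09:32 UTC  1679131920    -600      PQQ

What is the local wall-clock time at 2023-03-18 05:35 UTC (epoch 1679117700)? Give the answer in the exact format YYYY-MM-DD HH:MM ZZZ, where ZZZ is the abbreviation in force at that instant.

Query: 2023-03-18 05:35 UTC
Rule 2/3 (WEN, -11:00): 2022-08-19 04:47 UTC ≤ query < 2023-03-18 09:32 UTC
5·60 + 35 - 660 = -325 min
-325 = -1·1440 + 1115; 1115 = 18·60 + 35 → 18:35, 2023-03-18 - 1 day = 2023-03-17
→ 2023-03-17 18:35 WEN

2023-03-17 18:35 WEN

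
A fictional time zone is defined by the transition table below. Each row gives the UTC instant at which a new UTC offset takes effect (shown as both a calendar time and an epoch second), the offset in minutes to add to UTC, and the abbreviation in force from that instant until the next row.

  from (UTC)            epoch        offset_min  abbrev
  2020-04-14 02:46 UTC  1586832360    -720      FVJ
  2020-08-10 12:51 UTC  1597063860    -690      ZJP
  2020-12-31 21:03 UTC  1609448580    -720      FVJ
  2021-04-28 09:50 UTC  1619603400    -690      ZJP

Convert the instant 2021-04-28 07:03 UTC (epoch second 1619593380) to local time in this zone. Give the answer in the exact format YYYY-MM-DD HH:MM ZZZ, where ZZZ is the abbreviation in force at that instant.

Query: 2021-04-28 07:03 UTC
Rule 3/4 (FVJ, -12:00): 2020-12-31 21:03 UTC ≤ query < 2021-04-28 09:50 UTC
7·60 + 3 - 720 = -297 min
-297 = -1·1440 + 1143; 1143 = 19·60 + 3 → 19:03, 2021-04-28 - 1 day = 2021-04-27
→ 2021-04-27 19:03 FVJ

2021-04-27 19:03 FVJ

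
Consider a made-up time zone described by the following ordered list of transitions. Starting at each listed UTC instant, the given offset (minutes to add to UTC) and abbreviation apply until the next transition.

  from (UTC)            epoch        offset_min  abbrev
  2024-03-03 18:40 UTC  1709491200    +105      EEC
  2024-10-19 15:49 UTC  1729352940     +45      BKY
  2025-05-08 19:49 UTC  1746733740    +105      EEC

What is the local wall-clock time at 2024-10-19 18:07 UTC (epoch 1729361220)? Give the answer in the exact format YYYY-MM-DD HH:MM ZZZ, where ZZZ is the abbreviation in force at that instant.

Query: 2024-10-19 18:07 UTC
Rule 2/3 (BKY, +00:45): 2024-10-19 15:49 UTC ≤ query < 2025-05-08 19:49 UTC
18·60 + 7 + 45 = 1132 min
1132 = 0·1440 + 1132; 1132 = 18·60 + 52 → 18:52, same day
→ 2024-10-19 18:52 BKY

2024-10-19 18:52 BKY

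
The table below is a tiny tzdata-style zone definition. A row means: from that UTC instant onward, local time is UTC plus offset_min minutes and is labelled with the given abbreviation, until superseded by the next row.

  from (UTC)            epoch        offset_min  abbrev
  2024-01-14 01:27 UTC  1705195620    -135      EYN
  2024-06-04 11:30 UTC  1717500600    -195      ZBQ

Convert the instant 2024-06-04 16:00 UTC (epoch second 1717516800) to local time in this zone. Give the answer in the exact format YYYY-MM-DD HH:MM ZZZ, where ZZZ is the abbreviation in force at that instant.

Query: 2024-06-04 16:00 UTC
Rule 2/2 (ZBQ, -03:15): 2024-06-04 11:30 UTC ≤ query < +∞
16·60 + 0 - 195 = 765 min
765 = 0·1440 + 765; 765 = 12·60 + 45 → 12:45, same day
→ 2024-06-04 12:45 ZBQ

2024-06-04 12:45 ZBQ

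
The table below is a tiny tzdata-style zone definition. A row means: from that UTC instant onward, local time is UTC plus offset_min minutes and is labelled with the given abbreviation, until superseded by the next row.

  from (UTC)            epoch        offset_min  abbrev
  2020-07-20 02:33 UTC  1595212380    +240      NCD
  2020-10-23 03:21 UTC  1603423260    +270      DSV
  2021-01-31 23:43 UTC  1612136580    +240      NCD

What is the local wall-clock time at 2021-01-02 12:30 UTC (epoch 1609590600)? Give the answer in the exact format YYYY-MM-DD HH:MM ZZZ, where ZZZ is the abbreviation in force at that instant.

Query: 2021-01-02 12:30 UTC
Rule 2/3 (DSV, +04:30): 2020-10-23 03:21 UTC ≤ query < 2021-01-31 23:43 UTC
12·60 + 30 + 270 = 1020 min
1020 = 0·1440 + 1020; 1020 = 17·60 + 0 → 17:00, same day
→ 2021-01-02 17:00 DSV

2021-01-02 17:00 DSV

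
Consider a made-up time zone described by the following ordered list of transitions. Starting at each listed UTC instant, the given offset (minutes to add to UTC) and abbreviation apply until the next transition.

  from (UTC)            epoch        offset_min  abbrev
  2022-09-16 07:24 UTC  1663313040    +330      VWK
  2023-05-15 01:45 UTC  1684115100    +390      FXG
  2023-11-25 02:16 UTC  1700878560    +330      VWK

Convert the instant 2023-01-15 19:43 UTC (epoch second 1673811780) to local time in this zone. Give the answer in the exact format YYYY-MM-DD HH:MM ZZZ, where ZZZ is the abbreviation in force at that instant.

Query: 2023-01-15 19:43 UTC
Rule 1/3 (VWK, +05:30): 2022-09-16 07:24 UTC ≤ query < 2023-05-15 01:45 UTC
19·60 + 43 + 330 = 1513 min
1513 = 1·1440 + 73; 73 = 1·60 + 13 → 01:13, 2023-01-15 + 1 day = 2023-01-16
→ 2023-01-16 01:13 VWK

2023-01-16 01:13 VWK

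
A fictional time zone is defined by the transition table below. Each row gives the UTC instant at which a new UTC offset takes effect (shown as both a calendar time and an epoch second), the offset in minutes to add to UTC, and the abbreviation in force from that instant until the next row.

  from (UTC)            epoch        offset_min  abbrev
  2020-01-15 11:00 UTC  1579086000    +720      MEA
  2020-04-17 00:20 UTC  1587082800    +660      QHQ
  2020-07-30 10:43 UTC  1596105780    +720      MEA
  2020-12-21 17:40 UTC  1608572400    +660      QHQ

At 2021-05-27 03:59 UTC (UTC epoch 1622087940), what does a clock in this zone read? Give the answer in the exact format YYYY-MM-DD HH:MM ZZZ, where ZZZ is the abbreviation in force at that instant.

2021-05-27 14:59 QHQ

Query: 2021-05-27 03:59 UTC
Rule 4/4 (QHQ, +11:00): 2020-12-21 17:40 UTC ≤ query < +∞
3·60 + 59 + 660 = 899 min
899 = 0·1440 + 899; 899 = 14·60 + 59 → 14:59, same day
→ 2021-05-27 14:59 QHQ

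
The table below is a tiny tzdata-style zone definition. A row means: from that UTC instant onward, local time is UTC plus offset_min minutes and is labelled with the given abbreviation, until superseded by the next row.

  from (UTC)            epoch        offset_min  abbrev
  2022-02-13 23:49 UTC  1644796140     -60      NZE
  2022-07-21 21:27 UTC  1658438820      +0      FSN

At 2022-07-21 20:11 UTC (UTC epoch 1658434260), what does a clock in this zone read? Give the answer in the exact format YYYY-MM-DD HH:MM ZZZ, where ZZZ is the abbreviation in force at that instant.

Query: 2022-07-21 20:11 UTC
Rule 1/2 (NZE, -01:00): 2022-02-13 23:49 UTC ≤ query < 2022-07-21 21:27 UTC
20·60 + 11 - 60 = 1151 min
1151 = 0·1440 + 1151; 1151 = 19·60 + 11 → 19:11, same day
→ 2022-07-21 19:11 NZE

2022-07-21 19:11 NZE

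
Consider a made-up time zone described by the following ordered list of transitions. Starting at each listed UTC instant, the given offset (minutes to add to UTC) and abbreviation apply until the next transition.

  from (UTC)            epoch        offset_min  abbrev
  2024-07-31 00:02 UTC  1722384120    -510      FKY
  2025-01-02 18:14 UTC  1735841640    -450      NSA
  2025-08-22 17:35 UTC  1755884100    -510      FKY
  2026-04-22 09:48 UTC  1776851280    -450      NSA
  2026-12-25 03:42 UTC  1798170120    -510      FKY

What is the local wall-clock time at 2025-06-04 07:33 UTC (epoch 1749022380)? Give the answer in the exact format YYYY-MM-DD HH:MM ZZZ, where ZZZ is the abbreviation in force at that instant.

Query: 2025-06-04 07:33 UTC
Rule 2/5 (NSA, -07:30): 2025-01-02 18:14 UTC ≤ query < 2025-08-22 17:35 UTC
7·60 + 33 - 450 = 3 min
3 = 0·1440 + 3; 3 = 0·60 + 3 → 00:03, same day
→ 2025-06-04 00:03 NSA

2025-06-04 00:03 NSA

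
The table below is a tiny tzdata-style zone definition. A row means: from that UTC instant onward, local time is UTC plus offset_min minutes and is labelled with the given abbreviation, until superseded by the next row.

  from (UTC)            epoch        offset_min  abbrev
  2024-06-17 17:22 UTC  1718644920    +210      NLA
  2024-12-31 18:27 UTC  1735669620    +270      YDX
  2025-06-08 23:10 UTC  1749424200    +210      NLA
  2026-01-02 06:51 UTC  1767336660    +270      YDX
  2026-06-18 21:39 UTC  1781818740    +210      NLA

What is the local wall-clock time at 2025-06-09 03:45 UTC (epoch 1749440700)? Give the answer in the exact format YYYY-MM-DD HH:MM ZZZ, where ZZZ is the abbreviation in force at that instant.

2025-06-09 07:15 NLA

Query: 2025-06-09 03:45 UTC
Rule 3/5 (NLA, +03:30): 2025-06-08 23:10 UTC ≤ query < 2026-01-02 06:51 UTC
3·60 + 45 + 210 = 435 min
435 = 0·1440 + 435; 435 = 7·60 + 15 → 07:15, same day
→ 2025-06-09 07:15 NLA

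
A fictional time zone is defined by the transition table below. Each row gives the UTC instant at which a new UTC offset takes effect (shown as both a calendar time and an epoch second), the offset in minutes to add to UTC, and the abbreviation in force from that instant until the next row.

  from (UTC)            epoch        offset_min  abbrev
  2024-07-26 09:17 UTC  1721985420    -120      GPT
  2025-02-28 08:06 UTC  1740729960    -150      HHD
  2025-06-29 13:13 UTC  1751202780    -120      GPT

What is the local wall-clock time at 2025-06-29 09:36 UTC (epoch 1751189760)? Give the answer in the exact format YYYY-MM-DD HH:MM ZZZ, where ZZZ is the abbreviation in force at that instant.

Query: 2025-06-29 09:36 UTC
Rule 2/3 (HHD, -02:30): 2025-02-28 08:06 UTC ≤ query < 2025-06-29 13:13 UTC
9·60 + 36 - 150 = 426 min
426 = 0·1440 + 426; 426 = 7·60 + 6 → 07:06, same day
→ 2025-06-29 07:06 HHD

2025-06-29 07:06 HHD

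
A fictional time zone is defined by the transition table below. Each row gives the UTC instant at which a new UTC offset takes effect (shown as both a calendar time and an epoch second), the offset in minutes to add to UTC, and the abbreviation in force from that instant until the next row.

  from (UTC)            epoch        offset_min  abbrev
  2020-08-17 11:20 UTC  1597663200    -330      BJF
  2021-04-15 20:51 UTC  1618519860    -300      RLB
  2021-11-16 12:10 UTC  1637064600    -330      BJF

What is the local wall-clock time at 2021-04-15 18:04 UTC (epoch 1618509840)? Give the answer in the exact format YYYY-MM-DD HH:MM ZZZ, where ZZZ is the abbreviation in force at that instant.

Query: 2021-04-15 18:04 UTC
Rule 1/3 (BJF, -05:30): 2020-08-17 11:20 UTC ≤ query < 2021-04-15 20:51 UTC
18·60 + 4 - 330 = 754 min
754 = 0·1440 + 754; 754 = 12·60 + 34 → 12:34, same day
→ 2021-04-15 12:34 BJF

2021-04-15 12:34 BJF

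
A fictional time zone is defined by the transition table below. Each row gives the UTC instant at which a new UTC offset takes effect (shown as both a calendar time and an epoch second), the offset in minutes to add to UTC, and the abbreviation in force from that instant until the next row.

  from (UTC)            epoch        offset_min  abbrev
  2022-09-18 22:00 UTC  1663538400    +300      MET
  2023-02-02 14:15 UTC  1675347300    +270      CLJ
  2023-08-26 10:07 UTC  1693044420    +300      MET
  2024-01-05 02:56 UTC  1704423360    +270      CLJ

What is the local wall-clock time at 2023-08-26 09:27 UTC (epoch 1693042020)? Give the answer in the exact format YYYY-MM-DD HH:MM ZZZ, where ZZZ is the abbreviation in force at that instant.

2023-08-26 13:57 CLJ

Query: 2023-08-26 09:27 UTC
Rule 2/4 (CLJ, +04:30): 2023-02-02 14:15 UTC ≤ query < 2023-08-26 10:07 UTC
9·60 + 27 + 270 = 837 min
837 = 0·1440 + 837; 837 = 13·60 + 57 → 13:57, same day
→ 2023-08-26 13:57 CLJ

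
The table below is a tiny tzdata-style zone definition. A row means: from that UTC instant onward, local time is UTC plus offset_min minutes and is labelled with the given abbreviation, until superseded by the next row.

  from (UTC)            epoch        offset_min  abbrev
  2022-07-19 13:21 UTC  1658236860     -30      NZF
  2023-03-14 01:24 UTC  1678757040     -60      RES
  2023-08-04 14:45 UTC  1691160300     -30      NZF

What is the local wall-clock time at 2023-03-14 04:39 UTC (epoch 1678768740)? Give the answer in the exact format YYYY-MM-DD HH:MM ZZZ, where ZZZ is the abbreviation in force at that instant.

2023-03-14 03:39 RES

Query: 2023-03-14 04:39 UTC
Rule 2/3 (RES, -01:00): 2023-03-14 01:24 UTC ≤ query < 2023-08-04 14:45 UTC
4·60 + 39 - 60 = 219 min
219 = 0·1440 + 219; 219 = 3·60 + 39 → 03:39, same day
→ 2023-03-14 03:39 RES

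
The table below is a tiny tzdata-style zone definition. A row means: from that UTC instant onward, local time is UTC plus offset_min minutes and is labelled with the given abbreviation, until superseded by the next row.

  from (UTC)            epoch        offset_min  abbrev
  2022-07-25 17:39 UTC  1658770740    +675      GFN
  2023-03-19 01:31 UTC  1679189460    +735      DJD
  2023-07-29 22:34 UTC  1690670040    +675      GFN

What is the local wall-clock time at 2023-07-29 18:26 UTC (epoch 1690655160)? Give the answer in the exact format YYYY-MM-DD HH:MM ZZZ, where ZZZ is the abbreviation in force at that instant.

2023-07-30 06:41 DJD

Query: 2023-07-29 18:26 UTC
Rule 2/3 (DJD, +12:15): 2023-03-19 01:31 UTC ≤ query < 2023-07-29 22:34 UTC
18·60 + 26 + 735 = 1841 min
1841 = 1·1440 + 401; 401 = 6·60 + 41 → 06:41, 2023-07-29 + 1 day = 2023-07-30
→ 2023-07-30 06:41 DJD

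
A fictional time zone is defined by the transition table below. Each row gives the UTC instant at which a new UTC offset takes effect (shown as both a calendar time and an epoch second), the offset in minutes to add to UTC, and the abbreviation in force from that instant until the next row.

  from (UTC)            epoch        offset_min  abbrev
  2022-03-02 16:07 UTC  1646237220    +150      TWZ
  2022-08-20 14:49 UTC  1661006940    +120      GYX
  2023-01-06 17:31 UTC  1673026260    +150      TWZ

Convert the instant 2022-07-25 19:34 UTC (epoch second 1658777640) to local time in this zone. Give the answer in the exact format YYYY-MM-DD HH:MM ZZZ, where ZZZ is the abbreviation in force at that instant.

Query: 2022-07-25 19:34 UTC
Rule 1/3 (TWZ, +02:30): 2022-03-02 16:07 UTC ≤ query < 2022-08-20 14:49 UTC
19·60 + 34 + 150 = 1324 min
1324 = 0·1440 + 1324; 1324 = 22·60 + 4 → 22:04, same day
→ 2022-07-25 22:04 TWZ

2022-07-25 22:04 TWZ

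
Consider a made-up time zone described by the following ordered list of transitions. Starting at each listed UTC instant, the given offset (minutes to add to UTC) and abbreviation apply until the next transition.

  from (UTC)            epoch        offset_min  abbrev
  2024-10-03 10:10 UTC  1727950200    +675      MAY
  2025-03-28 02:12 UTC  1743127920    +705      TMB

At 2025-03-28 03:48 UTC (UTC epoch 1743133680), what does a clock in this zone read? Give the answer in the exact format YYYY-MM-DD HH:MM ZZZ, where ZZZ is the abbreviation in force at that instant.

2025-03-28 15:33 TMB

Query: 2025-03-28 03:48 UTC
Rule 2/2 (TMB, +11:45): 2025-03-28 02:12 UTC ≤ query < +∞
3·60 + 48 + 705 = 933 min
933 = 0·1440 + 933; 933 = 15·60 + 33 → 15:33, same day
→ 2025-03-28 15:33 TMB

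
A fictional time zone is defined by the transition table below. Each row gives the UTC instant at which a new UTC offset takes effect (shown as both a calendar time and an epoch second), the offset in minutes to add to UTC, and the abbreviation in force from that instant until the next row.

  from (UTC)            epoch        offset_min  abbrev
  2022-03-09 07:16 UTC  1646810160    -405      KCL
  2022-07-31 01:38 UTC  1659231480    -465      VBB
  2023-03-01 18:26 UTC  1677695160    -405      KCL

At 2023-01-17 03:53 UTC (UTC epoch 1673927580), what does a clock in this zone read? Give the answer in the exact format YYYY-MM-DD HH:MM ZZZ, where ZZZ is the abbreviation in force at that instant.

Query: 2023-01-17 03:53 UTC
Rule 2/3 (VBB, -07:45): 2022-07-31 01:38 UTC ≤ query < 2023-03-01 18:26 UTC
3·60 + 53 - 465 = -232 min
-232 = -1·1440 + 1208; 1208 = 20·60 + 8 → 20:08, 2023-01-17 - 1 day = 2023-01-16
→ 2023-01-16 20:08 VBB

2023-01-16 20:08 VBB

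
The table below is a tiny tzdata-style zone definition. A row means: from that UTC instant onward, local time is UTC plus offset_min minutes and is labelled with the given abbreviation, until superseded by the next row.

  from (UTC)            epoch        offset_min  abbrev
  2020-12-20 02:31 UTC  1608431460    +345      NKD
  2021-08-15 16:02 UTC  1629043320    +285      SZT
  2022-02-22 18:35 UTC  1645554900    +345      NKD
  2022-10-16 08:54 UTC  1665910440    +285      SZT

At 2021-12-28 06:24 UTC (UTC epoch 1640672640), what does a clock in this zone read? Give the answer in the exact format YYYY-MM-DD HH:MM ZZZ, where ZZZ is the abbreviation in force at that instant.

Query: 2021-12-28 06:24 UTC
Rule 2/4 (SZT, +04:45): 2021-08-15 16:02 UTC ≤ query < 2022-02-22 18:35 UTC
6·60 + 24 + 285 = 669 min
669 = 0·1440 + 669; 669 = 11·60 + 9 → 11:09, same day
→ 2021-12-28 11:09 SZT

2021-12-28 11:09 SZT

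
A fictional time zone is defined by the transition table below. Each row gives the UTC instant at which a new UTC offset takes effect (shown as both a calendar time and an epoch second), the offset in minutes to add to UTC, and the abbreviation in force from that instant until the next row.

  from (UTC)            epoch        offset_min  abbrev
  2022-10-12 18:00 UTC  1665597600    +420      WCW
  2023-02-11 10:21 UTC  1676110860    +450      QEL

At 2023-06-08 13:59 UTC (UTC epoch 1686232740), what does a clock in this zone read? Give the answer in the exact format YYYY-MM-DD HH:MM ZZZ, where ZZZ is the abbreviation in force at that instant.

Query: 2023-06-08 13:59 UTC
Rule 2/2 (QEL, +07:30): 2023-02-11 10:21 UTC ≤ query < +∞
13·60 + 59 + 450 = 1289 min
1289 = 0·1440 + 1289; 1289 = 21·60 + 29 → 21:29, same day
→ 2023-06-08 21:29 QEL

2023-06-08 21:29 QEL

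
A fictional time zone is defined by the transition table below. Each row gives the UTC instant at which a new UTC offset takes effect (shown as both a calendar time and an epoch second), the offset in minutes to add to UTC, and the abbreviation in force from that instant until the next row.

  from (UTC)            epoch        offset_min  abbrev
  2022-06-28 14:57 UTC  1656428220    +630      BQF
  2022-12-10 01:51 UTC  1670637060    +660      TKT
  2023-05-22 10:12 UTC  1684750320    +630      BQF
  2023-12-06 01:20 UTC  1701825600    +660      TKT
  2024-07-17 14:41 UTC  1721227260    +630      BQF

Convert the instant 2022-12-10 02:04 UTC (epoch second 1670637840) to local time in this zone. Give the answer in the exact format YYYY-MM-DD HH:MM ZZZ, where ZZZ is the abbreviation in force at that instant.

2022-12-10 13:04 TKT

Query: 2022-12-10 02:04 UTC
Rule 2/5 (TKT, +11:00): 2022-12-10 01:51 UTC ≤ query < 2023-05-22 10:12 UTC
2·60 + 4 + 660 = 784 min
784 = 0·1440 + 784; 784 = 13·60 + 4 → 13:04, same day
→ 2022-12-10 13:04 TKT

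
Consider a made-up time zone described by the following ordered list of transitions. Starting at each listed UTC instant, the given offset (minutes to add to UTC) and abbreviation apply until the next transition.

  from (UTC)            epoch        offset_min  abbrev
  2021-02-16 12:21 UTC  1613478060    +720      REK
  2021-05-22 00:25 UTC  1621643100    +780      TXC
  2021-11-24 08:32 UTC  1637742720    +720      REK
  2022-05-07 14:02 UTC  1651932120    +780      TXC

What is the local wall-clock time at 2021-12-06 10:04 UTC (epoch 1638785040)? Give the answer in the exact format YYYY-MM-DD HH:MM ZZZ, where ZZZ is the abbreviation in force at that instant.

2021-12-06 22:04 REK

Query: 2021-12-06 10:04 UTC
Rule 3/4 (REK, +12:00): 2021-11-24 08:32 UTC ≤ query < 2022-05-07 14:02 UTC
10·60 + 4 + 720 = 1324 min
1324 = 0·1440 + 1324; 1324 = 22·60 + 4 → 22:04, same day
→ 2021-12-06 22:04 REK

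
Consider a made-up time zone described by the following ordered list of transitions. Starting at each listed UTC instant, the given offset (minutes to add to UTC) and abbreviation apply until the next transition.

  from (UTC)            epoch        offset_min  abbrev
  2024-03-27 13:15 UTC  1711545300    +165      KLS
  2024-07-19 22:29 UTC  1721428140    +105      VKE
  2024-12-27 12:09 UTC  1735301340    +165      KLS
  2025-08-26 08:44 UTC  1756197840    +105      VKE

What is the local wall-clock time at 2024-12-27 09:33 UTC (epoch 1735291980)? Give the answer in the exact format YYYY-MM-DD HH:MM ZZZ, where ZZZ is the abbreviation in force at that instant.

2024-12-27 11:18 VKE

Query: 2024-12-27 09:33 UTC
Rule 2/4 (VKE, +01:45): 2024-07-19 22:29 UTC ≤ query < 2024-12-27 12:09 UTC
9·60 + 33 + 105 = 678 min
678 = 0·1440 + 678; 678 = 11·60 + 18 → 11:18, same day
→ 2024-12-27 11:18 VKE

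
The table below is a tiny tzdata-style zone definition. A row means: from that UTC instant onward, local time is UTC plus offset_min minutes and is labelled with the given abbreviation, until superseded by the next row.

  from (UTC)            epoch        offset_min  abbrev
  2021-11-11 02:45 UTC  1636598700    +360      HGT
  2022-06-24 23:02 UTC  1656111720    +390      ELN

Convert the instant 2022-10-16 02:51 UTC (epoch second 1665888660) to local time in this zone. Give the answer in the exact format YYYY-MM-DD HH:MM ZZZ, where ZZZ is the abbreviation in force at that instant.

Query: 2022-10-16 02:51 UTC
Rule 2/2 (ELN, +06:30): 2022-06-24 23:02 UTC ≤ query < +∞
2·60 + 51 + 390 = 561 min
561 = 0·1440 + 561; 561 = 9·60 + 21 → 09:21, same day
→ 2022-10-16 09:21 ELN

2022-10-16 09:21 ELN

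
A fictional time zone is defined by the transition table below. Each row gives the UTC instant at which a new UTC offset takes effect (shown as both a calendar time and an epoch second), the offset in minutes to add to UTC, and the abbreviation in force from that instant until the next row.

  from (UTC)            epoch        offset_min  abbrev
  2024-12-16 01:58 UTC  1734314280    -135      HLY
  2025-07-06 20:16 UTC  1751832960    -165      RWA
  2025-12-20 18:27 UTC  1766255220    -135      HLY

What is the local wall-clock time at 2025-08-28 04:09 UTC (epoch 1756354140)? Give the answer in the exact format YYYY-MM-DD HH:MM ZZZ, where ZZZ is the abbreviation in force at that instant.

Query: 2025-08-28 04:09 UTC
Rule 2/3 (RWA, -02:45): 2025-07-06 20:16 UTC ≤ query < 2025-12-20 18:27 UTC
4·60 + 9 - 165 = 84 min
84 = 0·1440 + 84; 84 = 1·60 + 24 → 01:24, same day
→ 2025-08-28 01:24 RWA

2025-08-28 01:24 RWA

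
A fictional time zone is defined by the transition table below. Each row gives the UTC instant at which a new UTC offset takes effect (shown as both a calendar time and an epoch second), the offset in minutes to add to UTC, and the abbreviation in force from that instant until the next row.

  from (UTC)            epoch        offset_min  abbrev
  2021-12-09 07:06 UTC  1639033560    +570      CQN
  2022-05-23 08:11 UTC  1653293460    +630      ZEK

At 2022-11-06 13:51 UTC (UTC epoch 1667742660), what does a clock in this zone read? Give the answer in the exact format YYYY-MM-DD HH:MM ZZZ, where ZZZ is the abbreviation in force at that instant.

2022-11-07 00:21 ZEK

Query: 2022-11-06 13:51 UTC
Rule 2/2 (ZEK, +10:30): 2022-05-23 08:11 UTC ≤ query < +∞
13·60 + 51 + 630 = 1461 min
1461 = 1·1440 + 21; 21 = 0·60 + 21 → 00:21, 2022-11-06 + 1 day = 2022-11-07
→ 2022-11-07 00:21 ZEK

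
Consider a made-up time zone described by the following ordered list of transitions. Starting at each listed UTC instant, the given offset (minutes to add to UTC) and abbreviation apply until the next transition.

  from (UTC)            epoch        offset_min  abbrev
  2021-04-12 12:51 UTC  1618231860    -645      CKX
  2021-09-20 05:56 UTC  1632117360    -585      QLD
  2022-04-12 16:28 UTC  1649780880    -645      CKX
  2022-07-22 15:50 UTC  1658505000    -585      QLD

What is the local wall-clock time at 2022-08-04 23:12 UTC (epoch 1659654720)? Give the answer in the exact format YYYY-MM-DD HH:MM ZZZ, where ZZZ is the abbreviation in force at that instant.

2022-08-04 13:27 QLD

Query: 2022-08-04 23:12 UTC
Rule 4/4 (QLD, -09:45): 2022-07-22 15:50 UTC ≤ query < +∞
23·60 + 12 - 585 = 807 min
807 = 0·1440 + 807; 807 = 13·60 + 27 → 13:27, same day
→ 2022-08-04 13:27 QLD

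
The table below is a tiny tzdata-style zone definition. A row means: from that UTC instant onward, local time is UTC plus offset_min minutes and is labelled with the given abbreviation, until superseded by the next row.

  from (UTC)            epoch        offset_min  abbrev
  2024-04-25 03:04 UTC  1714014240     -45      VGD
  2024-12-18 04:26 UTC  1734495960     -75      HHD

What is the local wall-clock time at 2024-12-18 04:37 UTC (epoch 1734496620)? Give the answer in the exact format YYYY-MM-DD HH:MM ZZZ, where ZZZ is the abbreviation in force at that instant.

2024-12-18 03:22 HHD

Query: 2024-12-18 04:37 UTC
Rule 2/2 (HHD, -01:15): 2024-12-18 04:26 UTC ≤ query < +∞
4·60 + 37 - 75 = 202 min
202 = 0·1440 + 202; 202 = 3·60 + 22 → 03:22, same day
→ 2024-12-18 03:22 HHD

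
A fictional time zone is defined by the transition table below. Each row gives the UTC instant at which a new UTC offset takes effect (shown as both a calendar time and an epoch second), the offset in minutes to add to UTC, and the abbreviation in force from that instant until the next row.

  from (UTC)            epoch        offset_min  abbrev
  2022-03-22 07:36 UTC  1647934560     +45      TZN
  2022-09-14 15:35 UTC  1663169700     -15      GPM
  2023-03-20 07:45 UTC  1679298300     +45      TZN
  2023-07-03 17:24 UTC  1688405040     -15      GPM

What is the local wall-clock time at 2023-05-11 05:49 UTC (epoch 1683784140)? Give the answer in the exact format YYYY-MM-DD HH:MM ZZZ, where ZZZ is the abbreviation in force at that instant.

Query: 2023-05-11 05:49 UTC
Rule 3/4 (TZN, +00:45): 2023-03-20 07:45 UTC ≤ query < 2023-07-03 17:24 UTC
5·60 + 49 + 45 = 394 min
394 = 0·1440 + 394; 394 = 6·60 + 34 → 06:34, same day
→ 2023-05-11 06:34 TZN

2023-05-11 06:34 TZN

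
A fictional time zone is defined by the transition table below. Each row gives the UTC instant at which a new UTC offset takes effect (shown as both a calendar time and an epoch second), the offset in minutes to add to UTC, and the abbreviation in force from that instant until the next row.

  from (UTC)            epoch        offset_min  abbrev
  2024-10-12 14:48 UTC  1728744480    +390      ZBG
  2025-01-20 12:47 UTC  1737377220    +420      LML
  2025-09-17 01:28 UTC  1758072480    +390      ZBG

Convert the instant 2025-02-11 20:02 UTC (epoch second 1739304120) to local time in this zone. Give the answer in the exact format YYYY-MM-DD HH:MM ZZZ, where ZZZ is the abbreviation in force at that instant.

2025-02-12 03:02 LML

Query: 2025-02-11 20:02 UTC
Rule 2/3 (LML, +07:00): 2025-01-20 12:47 UTC ≤ query < 2025-09-17 01:28 UTC
20·60 + 2 + 420 = 1622 min
1622 = 1·1440 + 182; 182 = 3·60 + 2 → 03:02, 2025-02-11 + 1 day = 2025-02-12
→ 2025-02-12 03:02 LML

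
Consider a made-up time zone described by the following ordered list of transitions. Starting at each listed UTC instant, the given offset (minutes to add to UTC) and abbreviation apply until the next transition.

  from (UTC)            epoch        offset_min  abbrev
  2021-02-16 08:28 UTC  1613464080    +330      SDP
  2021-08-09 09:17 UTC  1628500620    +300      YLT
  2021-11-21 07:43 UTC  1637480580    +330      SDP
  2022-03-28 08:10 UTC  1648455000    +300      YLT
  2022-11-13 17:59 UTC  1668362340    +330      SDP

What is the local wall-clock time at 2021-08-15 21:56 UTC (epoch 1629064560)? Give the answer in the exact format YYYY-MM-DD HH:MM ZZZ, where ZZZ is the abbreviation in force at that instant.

Query: 2021-08-15 21:56 UTC
Rule 2/5 (YLT, +05:00): 2021-08-09 09:17 UTC ≤ query < 2021-11-21 07:43 UTC
21·60 + 56 + 300 = 1616 min
1616 = 1·1440 + 176; 176 = 2·60 + 56 → 02:56, 2021-08-15 + 1 day = 2021-08-16
→ 2021-08-16 02:56 YLT

2021-08-16 02:56 YLT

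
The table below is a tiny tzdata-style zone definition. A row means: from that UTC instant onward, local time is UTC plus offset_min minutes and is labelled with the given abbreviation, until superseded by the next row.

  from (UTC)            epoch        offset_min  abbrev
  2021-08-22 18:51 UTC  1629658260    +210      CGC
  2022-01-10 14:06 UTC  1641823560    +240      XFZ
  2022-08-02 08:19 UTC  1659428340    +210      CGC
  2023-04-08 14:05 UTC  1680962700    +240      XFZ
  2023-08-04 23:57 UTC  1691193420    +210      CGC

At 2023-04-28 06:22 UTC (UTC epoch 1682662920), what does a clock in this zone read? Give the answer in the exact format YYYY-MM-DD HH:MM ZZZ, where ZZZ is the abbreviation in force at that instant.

Query: 2023-04-28 06:22 UTC
Rule 4/5 (XFZ, +04:00): 2023-04-08 14:05 UTC ≤ query < 2023-08-04 23:57 UTC
6·60 + 22 + 240 = 622 min
622 = 0·1440 + 622; 622 = 10·60 + 22 → 10:22, same day
→ 2023-04-28 10:22 XFZ

2023-04-28 10:22 XFZ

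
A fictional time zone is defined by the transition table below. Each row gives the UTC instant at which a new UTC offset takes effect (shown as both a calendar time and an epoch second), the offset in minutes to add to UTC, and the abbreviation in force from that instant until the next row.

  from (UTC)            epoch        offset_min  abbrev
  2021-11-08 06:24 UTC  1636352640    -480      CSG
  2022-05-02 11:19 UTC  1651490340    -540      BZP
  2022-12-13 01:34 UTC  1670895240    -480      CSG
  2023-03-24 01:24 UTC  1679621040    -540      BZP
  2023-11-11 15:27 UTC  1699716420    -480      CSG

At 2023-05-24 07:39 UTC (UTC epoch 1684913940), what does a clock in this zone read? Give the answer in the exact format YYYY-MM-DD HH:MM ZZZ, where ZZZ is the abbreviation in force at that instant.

Query: 2023-05-24 07:39 UTC
Rule 4/5 (BZP, -09:00): 2023-03-24 01:24 UTC ≤ query < 2023-11-11 15:27 UTC
7·60 + 39 - 540 = -81 min
-81 = -1·1440 + 1359; 1359 = 22·60 + 39 → 22:39, 2023-05-24 - 1 day = 2023-05-23
→ 2023-05-23 22:39 BZP

2023-05-23 22:39 BZP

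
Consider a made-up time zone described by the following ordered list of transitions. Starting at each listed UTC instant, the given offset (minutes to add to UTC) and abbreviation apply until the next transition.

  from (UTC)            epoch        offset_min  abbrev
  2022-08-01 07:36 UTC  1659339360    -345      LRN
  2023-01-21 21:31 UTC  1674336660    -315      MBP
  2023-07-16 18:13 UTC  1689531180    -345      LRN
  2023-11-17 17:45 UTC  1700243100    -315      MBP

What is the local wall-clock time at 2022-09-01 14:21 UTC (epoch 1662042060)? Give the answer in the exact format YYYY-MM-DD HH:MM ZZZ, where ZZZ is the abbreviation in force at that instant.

2022-09-01 08:36 LRN

Query: 2022-09-01 14:21 UTC
Rule 1/4 (LRN, -05:45): 2022-08-01 07:36 UTC ≤ query < 2023-01-21 21:31 UTC
14·60 + 21 - 345 = 516 min
516 = 0·1440 + 516; 516 = 8·60 + 36 → 08:36, same day
→ 2022-09-01 08:36 LRN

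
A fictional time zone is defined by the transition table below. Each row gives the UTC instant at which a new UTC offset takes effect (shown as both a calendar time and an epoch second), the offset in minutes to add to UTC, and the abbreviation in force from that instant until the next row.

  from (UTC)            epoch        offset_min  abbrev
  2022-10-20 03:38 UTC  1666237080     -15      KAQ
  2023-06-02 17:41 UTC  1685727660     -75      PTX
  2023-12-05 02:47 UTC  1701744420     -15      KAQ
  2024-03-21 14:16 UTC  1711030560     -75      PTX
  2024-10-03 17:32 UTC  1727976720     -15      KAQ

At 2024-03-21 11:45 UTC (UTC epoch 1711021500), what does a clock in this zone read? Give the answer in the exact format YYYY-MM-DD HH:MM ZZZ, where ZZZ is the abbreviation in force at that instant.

2024-03-21 11:30 KAQ

Query: 2024-03-21 11:45 UTC
Rule 3/5 (KAQ, -00:15): 2023-12-05 02:47 UTC ≤ query < 2024-03-21 14:16 UTC
11·60 + 45 - 15 = 690 min
690 = 0·1440 + 690; 690 = 11·60 + 30 → 11:30, same day
→ 2024-03-21 11:30 KAQ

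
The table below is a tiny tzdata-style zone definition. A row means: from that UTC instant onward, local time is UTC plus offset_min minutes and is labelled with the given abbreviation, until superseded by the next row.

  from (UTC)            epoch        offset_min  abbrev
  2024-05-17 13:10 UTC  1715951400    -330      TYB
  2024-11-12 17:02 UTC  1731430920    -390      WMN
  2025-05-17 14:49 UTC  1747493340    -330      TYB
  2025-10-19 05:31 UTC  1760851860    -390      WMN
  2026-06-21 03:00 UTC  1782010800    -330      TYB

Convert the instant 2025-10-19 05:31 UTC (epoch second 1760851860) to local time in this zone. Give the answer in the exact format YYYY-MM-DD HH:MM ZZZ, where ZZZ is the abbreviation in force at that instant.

2025-10-18 23:01 WMN

Query: 2025-10-19 05:31 UTC
Rule 4/5 (WMN, -06:30): 2025-10-19 05:31 UTC ≤ query < 2026-06-21 03:00 UTC
5·60 + 31 - 390 = -59 min
-59 = -1·1440 + 1381; 1381 = 23·60 + 1 → 23:01, 2025-10-19 - 1 day = 2025-10-18
→ 2025-10-18 23:01 WMN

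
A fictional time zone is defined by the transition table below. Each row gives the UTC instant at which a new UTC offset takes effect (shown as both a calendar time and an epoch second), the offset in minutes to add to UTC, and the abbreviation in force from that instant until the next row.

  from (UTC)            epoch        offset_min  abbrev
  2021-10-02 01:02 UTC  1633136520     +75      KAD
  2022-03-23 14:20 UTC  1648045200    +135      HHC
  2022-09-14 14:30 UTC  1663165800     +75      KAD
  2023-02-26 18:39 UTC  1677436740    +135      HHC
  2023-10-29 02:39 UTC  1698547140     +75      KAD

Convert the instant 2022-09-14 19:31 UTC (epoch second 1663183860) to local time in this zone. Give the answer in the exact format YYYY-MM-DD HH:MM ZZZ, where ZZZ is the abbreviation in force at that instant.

2022-09-14 20:46 KAD

Query: 2022-09-14 19:31 UTC
Rule 3/5 (KAD, +01:15): 2022-09-14 14:30 UTC ≤ query < 2023-02-26 18:39 UTC
19·60 + 31 + 75 = 1246 min
1246 = 0·1440 + 1246; 1246 = 20·60 + 46 → 20:46, same day
→ 2022-09-14 20:46 KAD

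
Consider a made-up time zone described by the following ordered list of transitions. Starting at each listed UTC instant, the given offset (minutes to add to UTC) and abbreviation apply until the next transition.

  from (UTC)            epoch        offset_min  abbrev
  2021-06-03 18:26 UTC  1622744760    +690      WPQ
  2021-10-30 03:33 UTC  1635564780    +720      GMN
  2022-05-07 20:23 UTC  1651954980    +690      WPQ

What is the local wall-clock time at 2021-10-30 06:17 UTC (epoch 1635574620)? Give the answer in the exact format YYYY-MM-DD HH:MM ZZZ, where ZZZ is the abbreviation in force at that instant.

Query: 2021-10-30 06:17 UTC
Rule 2/3 (GMN, +12:00): 2021-10-30 03:33 UTC ≤ query < 2022-05-07 20:23 UTC
6·60 + 17 + 720 = 1097 min
1097 = 0·1440 + 1097; 1097 = 18·60 + 17 → 18:17, same day
→ 2021-10-30 18:17 GMN

2021-10-30 18:17 GMN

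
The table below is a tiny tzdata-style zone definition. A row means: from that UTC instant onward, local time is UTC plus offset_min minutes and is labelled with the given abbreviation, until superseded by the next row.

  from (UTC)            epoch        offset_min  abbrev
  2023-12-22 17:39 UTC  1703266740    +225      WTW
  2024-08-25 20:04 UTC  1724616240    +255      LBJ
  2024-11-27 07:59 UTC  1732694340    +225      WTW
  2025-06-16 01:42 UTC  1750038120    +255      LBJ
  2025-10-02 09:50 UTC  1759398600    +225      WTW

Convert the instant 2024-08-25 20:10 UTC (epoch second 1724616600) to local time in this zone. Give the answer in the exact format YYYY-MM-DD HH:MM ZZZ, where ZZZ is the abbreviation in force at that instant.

2024-08-26 00:25 LBJ

Query: 2024-08-25 20:10 UTC
Rule 2/5 (LBJ, +04:15): 2024-08-25 20:04 UTC ≤ query < 2024-11-27 07:59 UTC
20·60 + 10 + 255 = 1465 min
1465 = 1·1440 + 25; 25 = 0·60 + 25 → 00:25, 2024-08-25 + 1 day = 2024-08-26
→ 2024-08-26 00:25 LBJ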